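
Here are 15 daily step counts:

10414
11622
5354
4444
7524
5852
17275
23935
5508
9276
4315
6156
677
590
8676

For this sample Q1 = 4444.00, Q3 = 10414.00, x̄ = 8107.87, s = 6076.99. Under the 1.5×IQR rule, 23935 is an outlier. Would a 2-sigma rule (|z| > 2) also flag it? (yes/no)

yes

z = (23935 − 8107.87) / 6076.99 = 2.60.
|z| = 2.60 > 2.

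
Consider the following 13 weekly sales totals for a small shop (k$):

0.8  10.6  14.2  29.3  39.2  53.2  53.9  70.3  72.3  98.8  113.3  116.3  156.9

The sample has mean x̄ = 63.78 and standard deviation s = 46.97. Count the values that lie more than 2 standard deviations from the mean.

Cutoffs: x̄ ± 2s = [-30.16, 157.72].
Every value lies within the cutoffs.

0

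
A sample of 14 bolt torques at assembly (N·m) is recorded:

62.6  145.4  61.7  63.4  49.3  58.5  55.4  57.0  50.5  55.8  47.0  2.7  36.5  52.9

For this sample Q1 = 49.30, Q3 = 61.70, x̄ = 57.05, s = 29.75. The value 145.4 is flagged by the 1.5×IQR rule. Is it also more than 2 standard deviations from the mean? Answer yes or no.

z = (145.4 − 57.05) / 29.75 = 2.97.
|z| = 2.97 > 2.

yes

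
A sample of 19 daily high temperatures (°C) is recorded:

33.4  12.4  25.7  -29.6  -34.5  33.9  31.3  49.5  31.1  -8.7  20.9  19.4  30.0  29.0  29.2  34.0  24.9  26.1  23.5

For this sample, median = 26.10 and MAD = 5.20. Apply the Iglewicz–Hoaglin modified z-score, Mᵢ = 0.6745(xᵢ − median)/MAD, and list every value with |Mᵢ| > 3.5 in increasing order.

-34.5, -29.6, -8.7

|Mᵢ| > 3.5 ⇔ |xᵢ − 26.10| > 3.5·5.20/0.6745 = 26.98.
So outliers lie outside [-0.88, 53.08].
-34.5: M = -7.86 → outlier.
-29.6: M = -7.22 → outlier.
-8.7: M = -4.51 → outlier.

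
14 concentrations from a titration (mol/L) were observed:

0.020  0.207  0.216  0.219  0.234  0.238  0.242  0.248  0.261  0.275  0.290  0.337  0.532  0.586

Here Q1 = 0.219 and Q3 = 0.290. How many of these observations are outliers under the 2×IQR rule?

IQR = 0.071; fences at 0.219 − 0.142 = 0.077 and 0.290 + 0.142 = 0.432.
Outside the cutoffs: 0.020, 0.532, 0.586.

3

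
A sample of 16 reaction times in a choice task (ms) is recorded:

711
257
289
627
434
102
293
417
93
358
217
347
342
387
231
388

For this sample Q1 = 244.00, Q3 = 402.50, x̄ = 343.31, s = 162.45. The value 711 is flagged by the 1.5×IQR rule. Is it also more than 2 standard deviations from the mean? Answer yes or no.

z = (711 − 343.31) / 162.45 = 2.26.
|z| = 2.26 > 2.

yes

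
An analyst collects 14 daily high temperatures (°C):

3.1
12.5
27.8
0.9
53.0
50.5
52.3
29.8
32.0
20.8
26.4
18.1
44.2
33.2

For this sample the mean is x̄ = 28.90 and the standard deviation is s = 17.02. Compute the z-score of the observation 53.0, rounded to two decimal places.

z = (53.0 − 28.90) / 17.02 = 1.42.

1.42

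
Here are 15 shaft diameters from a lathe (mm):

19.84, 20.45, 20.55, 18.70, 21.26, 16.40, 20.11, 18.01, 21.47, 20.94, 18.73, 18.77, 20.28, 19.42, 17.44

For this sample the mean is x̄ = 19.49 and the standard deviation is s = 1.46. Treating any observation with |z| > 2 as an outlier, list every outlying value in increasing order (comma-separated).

16.40

Cutoffs at x̄ ± 2s: 19.49 ± 2·1.46 = [16.57, 22.41].
16.40: z = -2.12, |z| > 2 → outlier.
Every other value lies within [16.57, 22.41].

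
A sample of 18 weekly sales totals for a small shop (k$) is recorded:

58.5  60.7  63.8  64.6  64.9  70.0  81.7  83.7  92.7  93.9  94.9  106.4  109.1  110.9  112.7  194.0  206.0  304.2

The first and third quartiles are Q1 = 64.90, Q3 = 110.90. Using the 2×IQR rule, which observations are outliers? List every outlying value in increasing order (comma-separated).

IQR = Q3 − Q1 = 110.90 − 64.90 = 46.00.
Lower fence = Q1 − 2·IQR = 64.90 − 92.00 = -27.10.
Upper fence = Q3 + 2·IQR = 110.90 + 92.00 = 202.90.
206.0 > 202.90 → outlier.
304.2 > 202.90 → outlier.
All remaining values lie within [-27.10, 202.90].

206.0, 304.2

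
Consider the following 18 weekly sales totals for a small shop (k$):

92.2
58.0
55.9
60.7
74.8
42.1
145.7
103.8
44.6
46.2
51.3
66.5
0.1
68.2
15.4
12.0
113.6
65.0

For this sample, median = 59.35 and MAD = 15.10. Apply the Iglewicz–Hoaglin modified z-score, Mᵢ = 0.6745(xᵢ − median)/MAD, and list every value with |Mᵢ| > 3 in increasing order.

145.7

|Mᵢ| > 3 ⇔ |xᵢ − 59.35| > 3·15.10/0.6745 = 67.16.
So outliers lie outside [-7.81, 126.51].
145.7: M = 3.86 → outlier.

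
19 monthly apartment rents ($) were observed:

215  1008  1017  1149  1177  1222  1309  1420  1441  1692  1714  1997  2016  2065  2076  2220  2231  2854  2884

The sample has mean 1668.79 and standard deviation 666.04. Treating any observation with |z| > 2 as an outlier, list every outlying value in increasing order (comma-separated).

215

Cutoffs at x̄ ± 2s: 1668.79 ± 2·666.04 = [336.71, 3000.87].
215: z = -2.18, |z| > 2 → outlier.
Every other value lies within [336.71, 3000.87].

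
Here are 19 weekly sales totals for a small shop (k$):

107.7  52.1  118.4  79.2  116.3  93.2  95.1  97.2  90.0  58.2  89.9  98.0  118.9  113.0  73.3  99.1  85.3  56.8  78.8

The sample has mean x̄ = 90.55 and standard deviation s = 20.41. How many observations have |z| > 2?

0

Cutoffs: x̄ ± 2s = [49.73, 131.37].
Every value lies within the cutoffs.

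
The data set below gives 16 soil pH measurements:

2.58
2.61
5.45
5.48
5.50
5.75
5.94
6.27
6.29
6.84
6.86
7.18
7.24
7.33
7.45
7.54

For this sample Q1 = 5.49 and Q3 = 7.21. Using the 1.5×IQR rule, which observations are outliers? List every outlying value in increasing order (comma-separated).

IQR = Q3 − Q1 = 7.21 − 5.49 = 1.72.
Lower fence = Q1 − 1.5·IQR = 5.49 − 2.58 = 2.91.
Upper fence = Q3 + 1.5·IQR = 7.21 + 2.58 = 9.79.
2.58 < 2.91 → outlier.
2.61 < 2.91 → outlier.
All remaining values lie within [2.91, 9.79].

2.58, 2.61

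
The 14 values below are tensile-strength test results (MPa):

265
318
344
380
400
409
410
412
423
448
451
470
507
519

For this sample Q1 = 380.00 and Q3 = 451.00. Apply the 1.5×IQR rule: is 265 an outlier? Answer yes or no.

IQR = Q3 − Q1 = 451.00 − 380.00 = 71.00.
Lower fence = Q1 − 1.5·IQR = 380.00 − 106.50 = 273.50.
Upper fence = Q3 + 1.5·IQR = 451.00 + 106.50 = 557.50.
265 lies below the lower fence.

yes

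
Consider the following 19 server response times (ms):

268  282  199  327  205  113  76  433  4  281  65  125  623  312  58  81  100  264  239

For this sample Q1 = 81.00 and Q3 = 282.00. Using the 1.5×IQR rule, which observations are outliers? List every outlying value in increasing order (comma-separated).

623

IQR = Q3 − Q1 = 282.00 − 81.00 = 201.00.
Lower fence = Q1 − 1.5·IQR = 81.00 − 301.50 = -220.50.
Upper fence = Q3 + 1.5·IQR = 282.00 + 301.50 = 583.50.
623 > 583.50 → outlier.
All remaining values lie within [-220.50, 583.50].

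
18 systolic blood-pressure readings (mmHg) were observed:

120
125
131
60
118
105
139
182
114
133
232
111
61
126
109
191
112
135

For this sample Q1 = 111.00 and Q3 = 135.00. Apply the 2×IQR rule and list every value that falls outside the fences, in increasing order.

IQR = Q3 − Q1 = 135.00 − 111.00 = 24.00.
Lower fence = Q1 − 2·IQR = 111.00 − 48.00 = 63.00.
Upper fence = Q3 + 2·IQR = 135.00 + 48.00 = 183.00.
60 < 63.00 → outlier.
61 < 63.00 → outlier.
191 > 183.00 → outlier.
232 > 183.00 → outlier.
All remaining values lie within [63.00, 183.00].

60, 61, 191, 232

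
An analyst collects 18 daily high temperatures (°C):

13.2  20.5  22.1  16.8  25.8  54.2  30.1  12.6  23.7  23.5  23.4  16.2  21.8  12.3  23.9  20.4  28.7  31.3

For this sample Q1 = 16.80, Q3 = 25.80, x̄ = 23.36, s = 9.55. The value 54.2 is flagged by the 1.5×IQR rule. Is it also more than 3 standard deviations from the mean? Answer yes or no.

z = (54.2 − 23.36) / 9.55 = 3.23.
|z| = 3.23 > 3.

yes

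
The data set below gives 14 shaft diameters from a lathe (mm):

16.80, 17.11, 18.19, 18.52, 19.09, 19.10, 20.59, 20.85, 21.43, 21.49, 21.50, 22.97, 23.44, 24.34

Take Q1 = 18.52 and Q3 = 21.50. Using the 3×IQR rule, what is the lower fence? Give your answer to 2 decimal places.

9.58

IQR = Q3 − Q1 = 21.50 − 18.52 = 2.98.
Lower fence = Q1 − 3·IQR = 18.52 − 8.94 = 9.58.
Upper fence = Q3 + 3·IQR = 21.50 + 8.94 = 30.44.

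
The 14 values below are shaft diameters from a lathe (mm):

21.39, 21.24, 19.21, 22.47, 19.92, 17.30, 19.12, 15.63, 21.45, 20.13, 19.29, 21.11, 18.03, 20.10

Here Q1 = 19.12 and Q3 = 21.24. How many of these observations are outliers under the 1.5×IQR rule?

1

IQR = 2.12; fences at 19.12 − 3.18 = 15.94 and 21.24 + 3.18 = 24.42.
Outside the cutoffs: 15.63.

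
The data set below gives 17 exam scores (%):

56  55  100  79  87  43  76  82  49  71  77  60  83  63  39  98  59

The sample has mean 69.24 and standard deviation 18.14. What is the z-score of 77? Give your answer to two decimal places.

0.43

z = (77 − 69.24) / 18.14 = 0.43.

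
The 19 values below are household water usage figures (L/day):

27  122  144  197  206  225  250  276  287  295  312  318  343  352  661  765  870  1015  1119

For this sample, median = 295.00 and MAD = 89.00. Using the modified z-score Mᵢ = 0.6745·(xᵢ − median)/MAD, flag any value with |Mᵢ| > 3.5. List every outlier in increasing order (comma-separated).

765, 870, 1015, 1119

|Mᵢ| > 3.5 ⇔ |xᵢ − 295.00| > 3.5·89.00/0.6745 = 461.82.
So outliers lie outside [-166.82, 756.82].
765: M = 3.56 → outlier.
870: M = 4.36 → outlier.
1015: M = 5.46 → outlier.
1119: M = 6.24 → outlier.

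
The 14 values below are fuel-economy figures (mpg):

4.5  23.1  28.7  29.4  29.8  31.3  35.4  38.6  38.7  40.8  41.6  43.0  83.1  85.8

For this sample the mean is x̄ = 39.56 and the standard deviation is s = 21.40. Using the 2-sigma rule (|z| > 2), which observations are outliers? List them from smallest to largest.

83.1, 85.8

Cutoffs at x̄ ± 2s: 39.56 ± 2·21.40 = [-3.24, 82.36].
83.1: z = 2.03, |z| > 2 → outlier.
85.8: z = 2.16, |z| > 2 → outlier.
Every other value lies within [-3.24, 82.36].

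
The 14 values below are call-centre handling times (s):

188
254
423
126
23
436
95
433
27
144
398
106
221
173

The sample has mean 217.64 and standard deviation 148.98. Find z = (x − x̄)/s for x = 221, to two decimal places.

0.02

z = (221 − 217.64) / 148.98 = 0.02.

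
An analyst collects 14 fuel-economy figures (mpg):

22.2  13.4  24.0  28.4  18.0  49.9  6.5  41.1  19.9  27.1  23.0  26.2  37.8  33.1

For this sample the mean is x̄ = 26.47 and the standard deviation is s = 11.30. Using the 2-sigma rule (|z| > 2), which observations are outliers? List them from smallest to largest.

Cutoffs at x̄ ± 2s: 26.47 ± 2·11.30 = [3.87, 49.07].
49.9: z = 2.07, |z| > 2 → outlier.
Every other value lies within [3.87, 49.07].

49.9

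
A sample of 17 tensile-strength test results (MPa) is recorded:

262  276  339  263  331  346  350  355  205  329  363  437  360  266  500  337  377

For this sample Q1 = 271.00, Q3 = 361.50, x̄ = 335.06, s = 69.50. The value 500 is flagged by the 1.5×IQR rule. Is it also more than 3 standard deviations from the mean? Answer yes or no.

z = (500 − 335.06) / 69.50 = 2.37.
|z| = 2.37 ≤ 3.

no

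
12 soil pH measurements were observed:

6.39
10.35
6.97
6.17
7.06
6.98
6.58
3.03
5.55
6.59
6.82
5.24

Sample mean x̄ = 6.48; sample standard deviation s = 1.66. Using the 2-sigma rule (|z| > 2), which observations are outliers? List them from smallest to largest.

3.03, 10.35

Cutoffs at x̄ ± 2s: 6.48 ± 2·1.66 = [3.16, 9.80].
3.03: z = -2.08, |z| > 2 → outlier.
10.35: z = 2.33, |z| > 2 → outlier.
Every other value lies within [3.16, 9.80].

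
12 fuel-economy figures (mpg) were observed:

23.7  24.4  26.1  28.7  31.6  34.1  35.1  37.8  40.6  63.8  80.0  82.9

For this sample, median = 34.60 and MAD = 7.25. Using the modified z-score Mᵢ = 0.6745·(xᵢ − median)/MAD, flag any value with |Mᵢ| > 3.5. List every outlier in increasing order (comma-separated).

|Mᵢ| > 3.5 ⇔ |xᵢ − 34.60| > 3.5·7.25/0.6745 = 37.62.
So outliers lie outside [-3.02, 72.22].
80.0: M = 4.22 → outlier.
82.9: M = 4.49 → outlier.

80.0, 82.9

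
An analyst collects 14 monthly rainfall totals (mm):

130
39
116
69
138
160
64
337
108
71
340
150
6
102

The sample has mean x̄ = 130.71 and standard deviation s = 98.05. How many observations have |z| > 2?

2

Cutoffs: x̄ ± 2s = [-65.39, 326.81].
Outside the cutoffs: 337, 340.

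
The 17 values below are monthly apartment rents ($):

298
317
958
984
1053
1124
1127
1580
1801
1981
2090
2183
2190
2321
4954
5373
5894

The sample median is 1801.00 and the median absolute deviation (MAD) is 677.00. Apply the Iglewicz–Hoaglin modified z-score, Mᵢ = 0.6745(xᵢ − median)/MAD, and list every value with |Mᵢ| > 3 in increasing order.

4954, 5373, 5894

|Mᵢ| > 3 ⇔ |xᵢ − 1801.00| > 3·677.00/0.6745 = 3011.12.
So outliers lie outside [-1210.12, 4812.12].
4954: M = 3.14 → outlier.
5373: M = 3.56 → outlier.
5894: M = 4.08 → outlier.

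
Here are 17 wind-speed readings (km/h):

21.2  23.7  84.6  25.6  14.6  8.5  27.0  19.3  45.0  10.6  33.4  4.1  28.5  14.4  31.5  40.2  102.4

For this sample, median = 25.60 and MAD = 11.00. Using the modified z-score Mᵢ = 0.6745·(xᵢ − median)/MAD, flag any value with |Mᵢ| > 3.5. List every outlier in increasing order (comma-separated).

84.6, 102.4

|Mᵢ| > 3.5 ⇔ |xᵢ − 25.60| > 3.5·11.00/0.6745 = 57.08.
So outliers lie outside [-31.48, 82.68].
84.6: M = 3.62 → outlier.
102.4: M = 4.71 → outlier.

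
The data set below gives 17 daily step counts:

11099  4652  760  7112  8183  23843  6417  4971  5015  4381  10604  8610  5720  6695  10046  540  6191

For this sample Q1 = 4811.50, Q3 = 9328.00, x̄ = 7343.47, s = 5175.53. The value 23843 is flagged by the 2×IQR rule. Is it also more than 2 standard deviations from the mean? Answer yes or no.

z = (23843 − 7343.47) / 5175.53 = 3.19.
|z| = 3.19 > 2.

yes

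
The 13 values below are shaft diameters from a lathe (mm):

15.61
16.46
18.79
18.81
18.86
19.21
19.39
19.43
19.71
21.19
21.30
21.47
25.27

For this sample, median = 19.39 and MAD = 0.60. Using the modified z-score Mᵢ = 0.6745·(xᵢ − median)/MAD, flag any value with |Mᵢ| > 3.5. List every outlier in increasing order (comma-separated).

|Mᵢ| > 3.5 ⇔ |xᵢ − 19.39| > 3.5·0.60/0.6745 = 3.11.
So outliers lie outside [16.28, 22.50].
15.61: M = -4.25 → outlier.
25.27: M = 6.61 → outlier.

15.61, 25.27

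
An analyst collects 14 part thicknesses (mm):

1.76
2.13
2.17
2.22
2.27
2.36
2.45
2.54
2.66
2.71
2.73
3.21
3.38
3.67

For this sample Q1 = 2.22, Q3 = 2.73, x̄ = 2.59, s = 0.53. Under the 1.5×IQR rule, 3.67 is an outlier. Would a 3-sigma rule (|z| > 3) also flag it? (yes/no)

no

z = (3.67 − 2.59) / 0.53 = 2.04.
|z| = 2.04 ≤ 3.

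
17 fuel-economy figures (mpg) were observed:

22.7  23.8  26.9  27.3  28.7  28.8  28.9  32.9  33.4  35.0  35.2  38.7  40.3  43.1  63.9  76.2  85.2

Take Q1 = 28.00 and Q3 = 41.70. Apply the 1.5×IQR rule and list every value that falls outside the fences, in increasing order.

63.9, 76.2, 85.2

IQR = Q3 − Q1 = 41.70 − 28.00 = 13.70.
Lower fence = Q1 − 1.5·IQR = 28.00 − 20.55 = 7.45.
Upper fence = Q3 + 1.5·IQR = 41.70 + 20.55 = 62.25.
63.9 > 62.25 → outlier.
76.2 > 62.25 → outlier.
85.2 > 62.25 → outlier.
All remaining values lie within [7.45, 62.25].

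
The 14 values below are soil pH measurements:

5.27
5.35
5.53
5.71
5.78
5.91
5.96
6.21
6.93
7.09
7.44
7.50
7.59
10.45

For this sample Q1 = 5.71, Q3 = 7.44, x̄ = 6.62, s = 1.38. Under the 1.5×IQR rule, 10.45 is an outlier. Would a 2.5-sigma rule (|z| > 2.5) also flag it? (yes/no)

yes

z = (10.45 − 6.62) / 1.38 = 2.78.
|z| = 2.78 > 2.5.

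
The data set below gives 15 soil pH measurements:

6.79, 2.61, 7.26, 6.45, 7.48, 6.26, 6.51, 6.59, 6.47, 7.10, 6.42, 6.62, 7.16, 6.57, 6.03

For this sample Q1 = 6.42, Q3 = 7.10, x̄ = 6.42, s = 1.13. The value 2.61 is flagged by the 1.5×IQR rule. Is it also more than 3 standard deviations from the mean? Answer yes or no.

z = (2.61 − 6.42) / 1.13 = -3.37.
|z| = 3.37 > 3.

yes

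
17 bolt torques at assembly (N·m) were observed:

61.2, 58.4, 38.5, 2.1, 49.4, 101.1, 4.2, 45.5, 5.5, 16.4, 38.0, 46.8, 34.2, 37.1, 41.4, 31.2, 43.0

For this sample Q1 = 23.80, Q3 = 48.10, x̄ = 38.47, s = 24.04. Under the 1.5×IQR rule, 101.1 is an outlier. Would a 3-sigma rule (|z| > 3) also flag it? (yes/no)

no

z = (101.1 − 38.47) / 24.04 = 2.61.
|z| = 2.61 ≤ 3.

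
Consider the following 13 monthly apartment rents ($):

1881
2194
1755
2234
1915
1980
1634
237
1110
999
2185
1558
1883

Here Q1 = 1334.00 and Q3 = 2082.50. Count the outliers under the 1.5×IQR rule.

IQR = 748.50; fences at 1334.00 − 1122.75 = 211.25 and 2082.50 + 1122.75 = 3205.25.
Every value lies within the cutoffs.

0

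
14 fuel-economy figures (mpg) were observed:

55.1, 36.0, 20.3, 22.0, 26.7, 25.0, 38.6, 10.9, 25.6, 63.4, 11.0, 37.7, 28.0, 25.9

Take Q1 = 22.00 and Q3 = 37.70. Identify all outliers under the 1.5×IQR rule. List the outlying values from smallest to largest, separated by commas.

63.4

IQR = Q3 − Q1 = 37.70 − 22.00 = 15.70.
Lower fence = Q1 − 1.5·IQR = 22.00 − 23.55 = -1.55.
Upper fence = Q3 + 1.5·IQR = 37.70 + 23.55 = 61.25.
63.4 > 61.25 → outlier.
All remaining values lie within [-1.55, 61.25].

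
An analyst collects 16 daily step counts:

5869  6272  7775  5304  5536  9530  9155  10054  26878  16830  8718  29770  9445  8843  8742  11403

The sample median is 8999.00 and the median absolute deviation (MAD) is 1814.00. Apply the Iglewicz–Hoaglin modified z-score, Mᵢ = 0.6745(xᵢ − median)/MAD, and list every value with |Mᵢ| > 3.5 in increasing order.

26878, 29770

|Mᵢ| > 3.5 ⇔ |xᵢ − 8999.00| > 3.5·1814.00/0.6745 = 9412.90.
So outliers lie outside [-413.90, 18411.90].
26878: M = 6.65 → outlier.
29770: M = 7.72 → outlier.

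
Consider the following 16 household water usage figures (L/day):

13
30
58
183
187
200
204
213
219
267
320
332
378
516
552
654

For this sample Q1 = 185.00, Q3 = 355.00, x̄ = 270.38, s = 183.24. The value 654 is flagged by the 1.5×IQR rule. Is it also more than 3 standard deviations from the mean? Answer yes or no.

no

z = (654 − 270.38) / 183.24 = 2.09.
|z| = 2.09 ≤ 3.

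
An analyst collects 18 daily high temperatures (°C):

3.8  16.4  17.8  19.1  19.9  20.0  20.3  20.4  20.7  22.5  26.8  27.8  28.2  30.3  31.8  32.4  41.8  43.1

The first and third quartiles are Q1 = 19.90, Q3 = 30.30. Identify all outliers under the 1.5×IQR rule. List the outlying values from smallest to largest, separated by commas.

3.8

IQR = Q3 − Q1 = 30.30 − 19.90 = 10.40.
Lower fence = Q1 − 1.5·IQR = 19.90 − 15.60 = 4.30.
Upper fence = Q3 + 1.5·IQR = 30.30 + 15.60 = 45.90.
3.8 < 4.30 → outlier.
All remaining values lie within [4.30, 45.90].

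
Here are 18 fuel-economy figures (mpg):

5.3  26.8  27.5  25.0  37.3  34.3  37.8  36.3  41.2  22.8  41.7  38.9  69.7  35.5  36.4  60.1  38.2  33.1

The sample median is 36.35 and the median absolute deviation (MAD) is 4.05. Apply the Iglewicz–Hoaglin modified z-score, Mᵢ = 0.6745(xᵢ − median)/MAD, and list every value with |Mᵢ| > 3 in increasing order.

|Mᵢ| > 3 ⇔ |xᵢ − 36.35| > 3·4.05/0.6745 = 18.01.
So outliers lie outside [18.34, 54.36].
5.3: M = -5.17 → outlier.
60.1: M = 3.96 → outlier.
69.7: M = 5.55 → outlier.

5.3, 60.1, 69.7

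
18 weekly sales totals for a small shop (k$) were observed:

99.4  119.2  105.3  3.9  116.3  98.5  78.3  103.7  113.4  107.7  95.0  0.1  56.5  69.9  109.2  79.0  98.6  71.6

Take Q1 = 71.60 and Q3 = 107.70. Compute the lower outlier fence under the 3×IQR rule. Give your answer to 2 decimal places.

IQR = Q3 − Q1 = 107.70 − 71.60 = 36.10.
Lower fence = Q1 − 3·IQR = 71.60 − 108.30 = -36.70.
Upper fence = Q3 + 3·IQR = 107.70 + 108.30 = 216.00.

-36.70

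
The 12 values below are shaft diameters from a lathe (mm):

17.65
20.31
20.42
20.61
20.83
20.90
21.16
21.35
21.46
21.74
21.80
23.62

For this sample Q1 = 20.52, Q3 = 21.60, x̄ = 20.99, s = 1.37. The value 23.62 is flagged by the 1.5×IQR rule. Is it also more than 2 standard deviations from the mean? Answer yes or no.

z = (23.62 − 20.99) / 1.37 = 1.92.
|z| = 1.92 ≤ 2.

no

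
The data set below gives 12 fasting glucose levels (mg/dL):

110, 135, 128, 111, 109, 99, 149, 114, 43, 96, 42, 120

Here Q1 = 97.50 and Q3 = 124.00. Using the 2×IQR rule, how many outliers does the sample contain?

IQR = 26.50; fences at 97.50 − 53.00 = 44.50 and 124.00 + 53.00 = 177.00.
Outside the cutoffs: 42, 43.

2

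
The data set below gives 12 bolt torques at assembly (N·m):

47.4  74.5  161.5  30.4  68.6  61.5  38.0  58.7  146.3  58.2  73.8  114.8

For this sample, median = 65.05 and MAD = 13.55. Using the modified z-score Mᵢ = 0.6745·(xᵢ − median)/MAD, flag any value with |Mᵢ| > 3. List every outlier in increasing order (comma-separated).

146.3, 161.5

|Mᵢ| > 3 ⇔ |xᵢ − 65.05| > 3·13.55/0.6745 = 60.27.
So outliers lie outside [4.78, 125.32].
146.3: M = 4.04 → outlier.
161.5: M = 4.80 → outlier.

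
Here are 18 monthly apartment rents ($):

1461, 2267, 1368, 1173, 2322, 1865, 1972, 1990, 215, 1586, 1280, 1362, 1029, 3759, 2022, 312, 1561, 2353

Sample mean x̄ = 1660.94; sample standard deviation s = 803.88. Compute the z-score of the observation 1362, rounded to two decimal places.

z = (1362 − 1660.94) / 803.88 = -0.37.

-0.37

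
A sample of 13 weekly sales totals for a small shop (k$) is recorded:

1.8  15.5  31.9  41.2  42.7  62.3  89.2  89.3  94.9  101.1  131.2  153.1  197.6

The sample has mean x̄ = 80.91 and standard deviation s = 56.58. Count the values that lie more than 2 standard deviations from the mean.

1

Cutoffs: x̄ ± 2s = [-32.25, 194.07].
Outside the cutoffs: 197.6.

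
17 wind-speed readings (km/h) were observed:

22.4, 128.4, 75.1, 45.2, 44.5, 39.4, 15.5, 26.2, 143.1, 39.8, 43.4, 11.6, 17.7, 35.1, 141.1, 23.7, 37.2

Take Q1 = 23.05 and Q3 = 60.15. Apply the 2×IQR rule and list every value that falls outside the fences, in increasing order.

IQR = Q3 − Q1 = 60.15 − 23.05 = 37.10.
Lower fence = Q1 − 2·IQR = 23.05 − 74.20 = -51.15.
Upper fence = Q3 + 2·IQR = 60.15 + 74.20 = 134.35.
141.1 > 134.35 → outlier.
143.1 > 134.35 → outlier.
All remaining values lie within [-51.15, 134.35].

141.1, 143.1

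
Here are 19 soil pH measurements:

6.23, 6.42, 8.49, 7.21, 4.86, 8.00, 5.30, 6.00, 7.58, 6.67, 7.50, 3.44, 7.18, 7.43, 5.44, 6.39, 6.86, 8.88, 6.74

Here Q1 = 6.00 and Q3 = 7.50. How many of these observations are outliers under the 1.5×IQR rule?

1

IQR = 1.50; fences at 6.00 − 2.25 = 3.75 and 7.50 + 2.25 = 9.75.
Outside the cutoffs: 3.44.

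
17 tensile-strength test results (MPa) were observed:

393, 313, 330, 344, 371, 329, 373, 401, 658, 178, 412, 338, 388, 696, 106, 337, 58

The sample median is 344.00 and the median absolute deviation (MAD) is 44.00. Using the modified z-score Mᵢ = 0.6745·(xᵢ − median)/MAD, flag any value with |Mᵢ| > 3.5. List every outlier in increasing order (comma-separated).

|Mᵢ| > 3.5 ⇔ |xᵢ − 344.00| > 3.5·44.00/0.6745 = 228.32.
So outliers lie outside [115.68, 572.32].
58: M = -4.38 → outlier.
106: M = -3.65 → outlier.
658: M = 4.81 → outlier.
696: M = 5.40 → outlier.

58, 106, 658, 696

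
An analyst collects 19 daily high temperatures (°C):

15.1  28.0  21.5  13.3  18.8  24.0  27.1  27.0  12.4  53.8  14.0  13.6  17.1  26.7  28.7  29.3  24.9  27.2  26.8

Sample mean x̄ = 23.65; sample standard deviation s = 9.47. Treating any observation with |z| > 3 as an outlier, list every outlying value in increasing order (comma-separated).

53.8

Cutoffs at x̄ ± 3s: 23.65 ± 3·9.47 = [-4.76, 52.06].
53.8: z = 3.18, |z| > 3 → outlier.
Every other value lies within [-4.76, 52.06].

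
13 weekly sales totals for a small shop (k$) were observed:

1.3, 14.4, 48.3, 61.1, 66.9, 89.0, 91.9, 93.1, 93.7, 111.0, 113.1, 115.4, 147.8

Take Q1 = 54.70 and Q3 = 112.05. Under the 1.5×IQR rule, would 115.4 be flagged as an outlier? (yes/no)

IQR = Q3 − Q1 = 112.05 − 54.70 = 57.35.
Lower fence = Q1 − 1.5·IQR = 54.70 − 86.025 = -31.325.
Upper fence = Q3 + 1.5·IQR = 112.05 + 86.025 = 198.075.
115.4 lies within [-31.325, 198.075].

no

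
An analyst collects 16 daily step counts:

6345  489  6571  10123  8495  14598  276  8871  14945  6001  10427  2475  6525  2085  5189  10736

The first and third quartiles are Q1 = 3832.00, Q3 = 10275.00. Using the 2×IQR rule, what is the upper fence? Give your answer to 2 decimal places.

23161.00

IQR = Q3 − Q1 = 10275.00 − 3832.00 = 6443.00.
Lower fence = Q1 − 2·IQR = 3832.00 − 12886.00 = -9054.00.
Upper fence = Q3 + 2·IQR = 10275.00 + 12886.00 = 23161.00.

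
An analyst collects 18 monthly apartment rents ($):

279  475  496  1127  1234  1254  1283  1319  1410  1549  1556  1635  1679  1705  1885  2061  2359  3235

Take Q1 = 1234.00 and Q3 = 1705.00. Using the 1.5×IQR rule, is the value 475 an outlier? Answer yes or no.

yes

IQR = Q3 − Q1 = 1705.00 − 1234.00 = 471.00.
Lower fence = Q1 − 1.5·IQR = 1234.00 − 706.50 = 527.50.
Upper fence = Q3 + 1.5·IQR = 1705.00 + 706.50 = 2411.50.
475 lies below the lower fence.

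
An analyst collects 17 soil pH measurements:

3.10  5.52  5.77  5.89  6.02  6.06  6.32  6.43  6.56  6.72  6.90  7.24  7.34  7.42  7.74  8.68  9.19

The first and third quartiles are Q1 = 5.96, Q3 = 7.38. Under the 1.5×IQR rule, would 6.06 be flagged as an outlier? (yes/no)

no

IQR = Q3 − Q1 = 7.38 − 5.96 = 1.42.
Lower fence = Q1 − 1.5·IQR = 5.96 − 2.13 = 3.83.
Upper fence = Q3 + 1.5·IQR = 7.38 + 2.13 = 9.51.
6.06 lies within [3.83, 9.51].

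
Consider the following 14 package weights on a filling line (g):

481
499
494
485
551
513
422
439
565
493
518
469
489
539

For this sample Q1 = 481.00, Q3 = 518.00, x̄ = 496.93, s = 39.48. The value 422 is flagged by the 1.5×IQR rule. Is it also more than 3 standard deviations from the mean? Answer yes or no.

z = (422 − 496.93) / 39.48 = -1.90.
|z| = 1.90 ≤ 3.

no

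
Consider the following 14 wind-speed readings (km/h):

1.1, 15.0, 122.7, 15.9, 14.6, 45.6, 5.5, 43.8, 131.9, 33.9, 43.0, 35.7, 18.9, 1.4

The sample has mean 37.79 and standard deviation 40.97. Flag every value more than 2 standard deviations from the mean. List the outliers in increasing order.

Cutoffs at x̄ ± 2s: 37.79 ± 2·40.97 = [-44.15, 119.73].
122.7: z = 2.07, |z| > 2 → outlier.
131.9: z = 2.30, |z| > 2 → outlier.
Every other value lies within [-44.15, 119.73].

122.7, 131.9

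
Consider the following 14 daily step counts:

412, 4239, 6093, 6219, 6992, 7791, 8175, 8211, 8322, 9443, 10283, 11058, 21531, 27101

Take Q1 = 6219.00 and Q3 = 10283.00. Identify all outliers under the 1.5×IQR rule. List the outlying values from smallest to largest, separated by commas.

IQR = Q3 − Q1 = 10283.00 − 6219.00 = 4064.00.
Lower fence = Q1 − 1.5·IQR = 6219.00 − 6096.00 = 123.00.
Upper fence = Q3 + 1.5·IQR = 10283.00 + 6096.00 = 16379.00.
21531 > 16379.00 → outlier.
27101 > 16379.00 → outlier.
All remaining values lie within [123.00, 16379.00].

21531, 27101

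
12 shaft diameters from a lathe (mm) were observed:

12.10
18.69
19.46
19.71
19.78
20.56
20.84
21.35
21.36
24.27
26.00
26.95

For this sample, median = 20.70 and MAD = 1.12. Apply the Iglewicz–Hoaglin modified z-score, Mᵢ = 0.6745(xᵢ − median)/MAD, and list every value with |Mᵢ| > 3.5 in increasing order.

|Mᵢ| > 3.5 ⇔ |xᵢ − 20.70| > 3.5·1.12/0.6745 = 5.81.
So outliers lie outside [14.89, 26.51].
12.10: M = -5.18 → outlier.
26.95: M = 3.76 → outlier.

12.10, 26.95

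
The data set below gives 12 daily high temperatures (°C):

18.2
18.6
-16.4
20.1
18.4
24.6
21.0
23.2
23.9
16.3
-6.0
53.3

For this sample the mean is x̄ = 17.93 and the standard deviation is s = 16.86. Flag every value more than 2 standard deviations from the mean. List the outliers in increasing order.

Cutoffs at x̄ ± 2s: 17.93 ± 2·16.86 = [-15.79, 51.65].
-16.4: z = -2.04, |z| > 2 → outlier.
53.3: z = 2.10, |z| > 2 → outlier.
Every other value lies within [-15.79, 51.65].

-16.4, 53.3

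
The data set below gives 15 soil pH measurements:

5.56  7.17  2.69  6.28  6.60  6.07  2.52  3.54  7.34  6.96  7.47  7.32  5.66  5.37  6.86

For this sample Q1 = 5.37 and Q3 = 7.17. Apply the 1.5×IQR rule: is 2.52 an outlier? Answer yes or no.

yes

IQR = Q3 − Q1 = 7.17 − 5.37 = 1.80.
Lower fence = Q1 − 1.5·IQR = 5.37 − 2.70 = 2.67.
Upper fence = Q3 + 1.5·IQR = 7.17 + 2.70 = 9.87.
2.52 lies below the lower fence.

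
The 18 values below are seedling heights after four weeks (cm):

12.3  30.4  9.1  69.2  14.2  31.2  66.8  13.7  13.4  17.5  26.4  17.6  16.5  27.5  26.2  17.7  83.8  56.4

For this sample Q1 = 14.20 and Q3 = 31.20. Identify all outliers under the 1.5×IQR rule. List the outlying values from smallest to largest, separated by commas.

66.8, 69.2, 83.8

IQR = Q3 − Q1 = 31.20 − 14.20 = 17.00.
Lower fence = Q1 − 1.5·IQR = 14.20 − 25.50 = -11.30.
Upper fence = Q3 + 1.5·IQR = 31.20 + 25.50 = 56.70.
66.8 > 56.70 → outlier.
69.2 > 56.70 → outlier.
83.8 > 56.70 → outlier.
All remaining values lie within [-11.30, 56.70].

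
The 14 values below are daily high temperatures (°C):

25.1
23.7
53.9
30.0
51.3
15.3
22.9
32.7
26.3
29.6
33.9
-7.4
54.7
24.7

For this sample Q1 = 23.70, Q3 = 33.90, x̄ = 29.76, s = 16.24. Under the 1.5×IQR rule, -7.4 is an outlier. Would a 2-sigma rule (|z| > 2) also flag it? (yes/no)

z = (-7.4 − 29.76) / 16.24 = -2.29.
|z| = 2.29 > 2.

yes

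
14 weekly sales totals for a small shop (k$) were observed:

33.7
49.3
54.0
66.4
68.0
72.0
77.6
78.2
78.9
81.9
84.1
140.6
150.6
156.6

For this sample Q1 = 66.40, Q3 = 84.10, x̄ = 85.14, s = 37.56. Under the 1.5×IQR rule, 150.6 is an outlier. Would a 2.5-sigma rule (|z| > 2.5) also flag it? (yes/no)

z = (150.6 − 85.14) / 37.56 = 1.74.
|z| = 1.74 ≤ 2.5.

no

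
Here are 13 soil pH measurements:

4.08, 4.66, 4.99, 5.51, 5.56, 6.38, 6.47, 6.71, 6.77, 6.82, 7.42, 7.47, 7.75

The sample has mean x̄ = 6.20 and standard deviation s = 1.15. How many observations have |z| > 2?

Cutoffs: x̄ ± 2s = [3.90, 8.50].
Every value lies within the cutoffs.

0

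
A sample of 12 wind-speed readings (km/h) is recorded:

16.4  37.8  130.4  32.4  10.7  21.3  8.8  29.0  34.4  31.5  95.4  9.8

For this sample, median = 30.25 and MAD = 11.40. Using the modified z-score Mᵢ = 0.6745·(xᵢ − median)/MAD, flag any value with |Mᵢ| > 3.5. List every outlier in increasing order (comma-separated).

|Mᵢ| > 3.5 ⇔ |xᵢ − 30.25| > 3.5·11.40/0.6745 = 59.15.
So outliers lie outside [-28.90, 89.40].
95.4: M = 3.85 → outlier.
130.4: M = 5.93 → outlier.

95.4, 130.4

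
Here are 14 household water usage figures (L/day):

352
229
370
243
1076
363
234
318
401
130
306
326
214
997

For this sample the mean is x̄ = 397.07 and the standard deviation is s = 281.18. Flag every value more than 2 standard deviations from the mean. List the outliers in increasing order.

997, 1076

Cutoffs at x̄ ± 2s: 397.07 ± 2·281.18 = [-165.29, 959.43].
997: z = 2.13, |z| > 2 → outlier.
1076: z = 2.41, |z| > 2 → outlier.
Every other value lies within [-165.29, 959.43].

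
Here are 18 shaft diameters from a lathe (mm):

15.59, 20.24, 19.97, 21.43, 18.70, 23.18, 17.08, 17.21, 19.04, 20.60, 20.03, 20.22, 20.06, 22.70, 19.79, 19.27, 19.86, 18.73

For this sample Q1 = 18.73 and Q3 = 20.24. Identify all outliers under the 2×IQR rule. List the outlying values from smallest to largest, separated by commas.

15.59

IQR = Q3 − Q1 = 20.24 − 18.73 = 1.51.
Lower fence = Q1 − 2·IQR = 18.73 − 3.02 = 15.71.
Upper fence = Q3 + 2·IQR = 20.24 + 3.02 = 23.26.
15.59 < 15.71 → outlier.
All remaining values lie within [15.71, 23.26].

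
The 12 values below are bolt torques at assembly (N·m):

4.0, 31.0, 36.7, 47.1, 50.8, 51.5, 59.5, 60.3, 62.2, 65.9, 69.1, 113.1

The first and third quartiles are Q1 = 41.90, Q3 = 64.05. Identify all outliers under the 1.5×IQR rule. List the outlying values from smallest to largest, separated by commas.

4.0, 113.1

IQR = Q3 − Q1 = 64.05 − 41.90 = 22.15.
Lower fence = Q1 − 1.5·IQR = 41.90 − 33.225 = 8.675.
Upper fence = Q3 + 1.5·IQR = 64.05 + 33.225 = 97.275.
4.0 < 8.675 → outlier.
113.1 > 97.275 → outlier.
All remaining values lie within [8.675, 97.275].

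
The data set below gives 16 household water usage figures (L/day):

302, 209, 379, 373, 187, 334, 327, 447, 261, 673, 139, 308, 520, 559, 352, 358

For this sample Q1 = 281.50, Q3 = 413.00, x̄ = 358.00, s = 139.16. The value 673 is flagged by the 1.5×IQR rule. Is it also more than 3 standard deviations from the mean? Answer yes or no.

no

z = (673 − 358.00) / 139.16 = 2.26.
|z| = 2.26 ≤ 3.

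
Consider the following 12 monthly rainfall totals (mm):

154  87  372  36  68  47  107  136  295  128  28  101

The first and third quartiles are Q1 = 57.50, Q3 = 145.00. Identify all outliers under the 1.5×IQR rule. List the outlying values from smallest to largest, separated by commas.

295, 372

IQR = Q3 − Q1 = 145.00 − 57.50 = 87.50.
Lower fence = Q1 − 1.5·IQR = 57.50 − 131.25 = -73.75.
Upper fence = Q3 + 1.5·IQR = 145.00 + 131.25 = 276.25.
295 > 276.25 → outlier.
372 > 276.25 → outlier.
All remaining values lie within [-73.75, 276.25].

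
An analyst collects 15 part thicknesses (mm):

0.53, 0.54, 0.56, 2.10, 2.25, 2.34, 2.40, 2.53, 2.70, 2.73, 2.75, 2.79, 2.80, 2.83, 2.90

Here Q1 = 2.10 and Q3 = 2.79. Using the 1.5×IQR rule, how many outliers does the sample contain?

IQR = 0.69; fences at 2.10 − 1.035 = 1.065 and 2.79 + 1.035 = 3.825.
Outside the cutoffs: 0.53, 0.54, 0.56.

3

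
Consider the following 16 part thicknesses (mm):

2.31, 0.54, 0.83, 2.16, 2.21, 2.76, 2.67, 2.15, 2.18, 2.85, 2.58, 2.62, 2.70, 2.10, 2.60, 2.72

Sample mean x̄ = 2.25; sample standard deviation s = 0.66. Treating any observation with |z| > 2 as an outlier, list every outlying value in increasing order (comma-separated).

Cutoffs at x̄ ± 2s: 2.25 ± 2·0.66 = [0.93, 3.57].
0.54: z = -2.59, |z| > 2 → outlier.
0.83: z = -2.15, |z| > 2 → outlier.
Every other value lies within [0.93, 3.57].

0.54, 0.83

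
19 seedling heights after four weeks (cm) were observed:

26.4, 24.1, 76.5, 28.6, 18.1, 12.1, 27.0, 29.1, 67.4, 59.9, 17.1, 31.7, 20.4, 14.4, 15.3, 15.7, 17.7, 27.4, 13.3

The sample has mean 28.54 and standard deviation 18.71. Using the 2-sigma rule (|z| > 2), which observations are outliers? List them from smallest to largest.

67.4, 76.5

Cutoffs at x̄ ± 2s: 28.54 ± 2·18.71 = [-8.88, 65.96].
67.4: z = 2.08, |z| > 2 → outlier.
76.5: z = 2.56, |z| > 2 → outlier.
Every other value lies within [-8.88, 65.96].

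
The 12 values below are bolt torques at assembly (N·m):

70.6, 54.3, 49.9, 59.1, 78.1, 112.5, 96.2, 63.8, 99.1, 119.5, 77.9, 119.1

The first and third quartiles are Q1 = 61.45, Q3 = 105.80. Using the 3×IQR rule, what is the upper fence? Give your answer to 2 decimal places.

IQR = Q3 − Q1 = 105.80 − 61.45 = 44.35.
Lower fence = Q1 − 3·IQR = 61.45 − 133.05 = -71.60.
Upper fence = Q3 + 3·IQR = 105.80 + 133.05 = 238.85.

238.85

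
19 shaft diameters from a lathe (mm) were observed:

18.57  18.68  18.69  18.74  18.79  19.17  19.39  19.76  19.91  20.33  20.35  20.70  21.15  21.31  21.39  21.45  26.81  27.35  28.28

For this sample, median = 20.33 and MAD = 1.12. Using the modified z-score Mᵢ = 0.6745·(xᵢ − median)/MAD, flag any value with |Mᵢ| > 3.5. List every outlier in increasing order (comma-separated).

|Mᵢ| > 3.5 ⇔ |xᵢ − 20.33| > 3.5·1.12/0.6745 = 5.81.
So outliers lie outside [14.52, 26.14].
26.81: M = 3.90 → outlier.
27.35: M = 4.23 → outlier.
28.28: M = 4.79 → outlier.

26.81, 27.35, 28.28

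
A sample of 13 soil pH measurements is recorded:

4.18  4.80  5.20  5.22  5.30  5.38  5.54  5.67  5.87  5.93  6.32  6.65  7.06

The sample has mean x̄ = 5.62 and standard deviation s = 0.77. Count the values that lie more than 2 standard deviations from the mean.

0

Cutoffs: x̄ ± 2s = [4.08, 7.16].
Every value lies within the cutoffs.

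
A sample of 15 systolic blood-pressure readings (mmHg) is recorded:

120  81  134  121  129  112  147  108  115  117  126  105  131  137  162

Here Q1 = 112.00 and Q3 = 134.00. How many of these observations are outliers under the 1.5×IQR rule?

0

IQR = 22.00; fences at 112.00 − 33.00 = 79.00 and 134.00 + 33.00 = 167.00.
Every value lies within the cutoffs.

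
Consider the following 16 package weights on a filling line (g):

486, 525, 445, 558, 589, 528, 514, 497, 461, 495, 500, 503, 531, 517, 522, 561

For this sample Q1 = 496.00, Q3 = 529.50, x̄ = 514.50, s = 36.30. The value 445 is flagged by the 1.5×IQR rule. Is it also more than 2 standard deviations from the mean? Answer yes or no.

no

z = (445 − 514.50) / 36.30 = -1.91.
|z| = 1.91 ≤ 2.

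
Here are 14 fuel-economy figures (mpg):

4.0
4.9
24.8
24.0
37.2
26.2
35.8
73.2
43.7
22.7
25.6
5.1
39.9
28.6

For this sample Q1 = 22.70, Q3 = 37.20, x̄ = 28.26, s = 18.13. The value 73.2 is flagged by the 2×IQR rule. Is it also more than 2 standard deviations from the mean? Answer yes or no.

z = (73.2 − 28.26) / 18.13 = 2.48.
|z| = 2.48 > 2.

yes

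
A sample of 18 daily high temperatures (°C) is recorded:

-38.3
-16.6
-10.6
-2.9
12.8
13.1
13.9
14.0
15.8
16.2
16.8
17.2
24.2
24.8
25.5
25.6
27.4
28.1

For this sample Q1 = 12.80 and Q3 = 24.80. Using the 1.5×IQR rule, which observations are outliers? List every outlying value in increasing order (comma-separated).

IQR = Q3 − Q1 = 24.80 − 12.80 = 12.00.
Lower fence = Q1 − 1.5·IQR = 12.80 − 18.00 = -5.20.
Upper fence = Q3 + 1.5·IQR = 24.80 + 18.00 = 42.80.
-38.3 < -5.20 → outlier.
-16.6 < -5.20 → outlier.
-10.6 < -5.20 → outlier.
All remaining values lie within [-5.20, 42.80].

-38.3, -16.6, -10.6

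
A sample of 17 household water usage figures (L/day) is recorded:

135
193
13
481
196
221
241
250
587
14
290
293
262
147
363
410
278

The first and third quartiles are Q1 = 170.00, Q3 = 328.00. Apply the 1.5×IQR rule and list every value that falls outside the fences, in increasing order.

IQR = Q3 − Q1 = 328.00 − 170.00 = 158.00.
Lower fence = Q1 − 1.5·IQR = 170.00 − 237.00 = -67.00.
Upper fence = Q3 + 1.5·IQR = 328.00 + 237.00 = 565.00.
587 > 565.00 → outlier.
All remaining values lie within [-67.00, 565.00].

587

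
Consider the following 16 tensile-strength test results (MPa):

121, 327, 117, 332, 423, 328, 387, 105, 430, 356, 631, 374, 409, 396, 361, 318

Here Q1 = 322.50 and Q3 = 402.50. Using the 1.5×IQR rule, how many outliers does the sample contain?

4

IQR = 80.00; fences at 322.50 − 120.00 = 202.50 and 402.50 + 120.00 = 522.50.
Outside the cutoffs: 105, 117, 121, 631.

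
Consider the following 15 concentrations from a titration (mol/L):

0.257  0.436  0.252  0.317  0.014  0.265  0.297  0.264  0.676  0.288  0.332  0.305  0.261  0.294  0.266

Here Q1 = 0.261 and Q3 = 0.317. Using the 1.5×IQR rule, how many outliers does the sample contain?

IQR = 0.056; fences at 0.261 − 0.084 = 0.177 and 0.317 + 0.084 = 0.401.
Outside the cutoffs: 0.014, 0.436, 0.676.

3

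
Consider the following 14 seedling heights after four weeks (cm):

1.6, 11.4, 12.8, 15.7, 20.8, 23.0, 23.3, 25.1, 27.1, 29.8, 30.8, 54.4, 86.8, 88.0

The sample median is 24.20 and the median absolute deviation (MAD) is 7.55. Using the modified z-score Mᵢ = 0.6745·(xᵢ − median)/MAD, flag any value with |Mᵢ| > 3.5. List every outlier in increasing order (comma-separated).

86.8, 88.0

|Mᵢ| > 3.5 ⇔ |xᵢ − 24.20| > 3.5·7.55/0.6745 = 39.18.
So outliers lie outside [-14.98, 63.38].
86.8: M = 5.59 → outlier.
88.0: M = 5.70 → outlier.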